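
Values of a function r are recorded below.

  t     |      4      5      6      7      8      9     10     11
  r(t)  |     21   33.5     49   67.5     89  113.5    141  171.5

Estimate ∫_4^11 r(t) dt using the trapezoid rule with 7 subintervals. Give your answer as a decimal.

589.75

Δt = 1.
T_7 = (1/2)·[21 + 2·33.5 + 2·49 + 2·67.5 + 2·89 + 2·113.5 + 2·141 + 171.5] = 589.75.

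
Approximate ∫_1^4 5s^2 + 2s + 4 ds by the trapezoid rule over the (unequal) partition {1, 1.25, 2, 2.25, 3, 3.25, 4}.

Subinterval widths: 0.25, 0.75, 0.25, 0.75, 0.25, 0.75.
f(1) = 11, f(1.25) = 14.3125, f(2) = 28, f(2.25) = 33.8125, f(3) = 55, f(3.25) = 63.3125, f(4) = 92.
On each subinterval the trapezoid contributes (Δs_i/2)·[f(s_{i-1}) + f(s_i)].
Sum = 133.09375.

133.09375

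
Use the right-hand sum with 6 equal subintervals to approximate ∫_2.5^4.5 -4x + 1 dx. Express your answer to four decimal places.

Δx = (4.5 − 2.5)/6 = 1/3.
Right endpoints: 17/6, 19/6, 3.5, 23/6, 25/6, 4.5.
f(17/6) = -31/3, f(19/6) = -35/3, f(3.5) = -13, f(23/6) = -43/3, f(25/6) = -47/3, f(4.5) = -17.
Sum = Δx · [f(17/6) + f(19/6) + f(3.5) + ...].
Sum ≈ -27.3333.

-27.3333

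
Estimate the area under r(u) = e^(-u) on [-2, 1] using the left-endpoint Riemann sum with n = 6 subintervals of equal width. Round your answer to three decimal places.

8.922

Δu = (1 − (-2))/6 = 0.5.
Left endpoints: -2, -1.5, -1, -0.5, 0, 0.5.
r(-2) ≈ 7.389, r(-1.5) ≈ 4.482, r(-1) ≈ 2.718, r(-0.5) ≈ 1.649, r(0) ≈ 1.000, r(0.5) ≈ 0.607.
Sum = Δu · [r(-2) + r(-1.5) + r(-1) + ...].
Sum ≈ 8.922.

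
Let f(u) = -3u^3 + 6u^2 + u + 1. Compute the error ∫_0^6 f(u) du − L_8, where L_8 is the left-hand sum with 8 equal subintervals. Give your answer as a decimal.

-147.9375

Exact integral: ∫_0^6 f(u) du = -516.
L_8 = -368.0625.
Error = -516 − (-368.0625) = -147.9375.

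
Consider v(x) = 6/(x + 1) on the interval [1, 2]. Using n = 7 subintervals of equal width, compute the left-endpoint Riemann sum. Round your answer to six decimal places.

2.505635

Δx = (2 − 1)/7 = 1/7.
Left endpoints: 1, 8/7, 9/7, 10/7, 11/7, 12/7, 13/7.
v(1) = 3, v(8/7) = 2.8, v(9/7) = 2.625, v(10/7) = 42/17, v(11/7) = 7/3, v(12/7) = 42/19, v(13/7) = 2.1.
Sum = Δx · [v(1) + v(8/7) + v(9/7) + ...].
Sum ≈ 2.505635.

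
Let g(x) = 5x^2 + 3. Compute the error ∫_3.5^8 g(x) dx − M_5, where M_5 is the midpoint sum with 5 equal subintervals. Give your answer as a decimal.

Exact integral: ∫_3.5^8 g(x) dx = 795.375.
M_5 = 793.85625.
Error = 795.375 − 793.85625 = 1.51875.

1.51875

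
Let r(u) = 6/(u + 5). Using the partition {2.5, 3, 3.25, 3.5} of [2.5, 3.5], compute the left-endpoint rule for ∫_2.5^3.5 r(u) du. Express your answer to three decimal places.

0.769

Subinterval widths: 0.5, 0.25, 0.25.
Left endpoints: 2.5, 3, 3.25.
r(2.5) = 0.8, r(3) = 0.75, r(3.25) = 8/11.
Sum = Σ Δu_i · r(u_i).
Sum ≈ 0.769.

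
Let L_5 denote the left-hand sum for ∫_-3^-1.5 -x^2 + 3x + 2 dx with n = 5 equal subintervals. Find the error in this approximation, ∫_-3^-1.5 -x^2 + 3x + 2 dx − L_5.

Exact integral: ∫_-3^-1.5 f(x) dx = -15.
L_5 = -16.71.
Error = -15 − (-16.71) = 1.71.

1.71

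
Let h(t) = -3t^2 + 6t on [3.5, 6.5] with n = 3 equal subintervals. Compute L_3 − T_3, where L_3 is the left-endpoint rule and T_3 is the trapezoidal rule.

L_3 = -107.25.
T_3 = -143.25.
L_3 − T_3 = 36.

36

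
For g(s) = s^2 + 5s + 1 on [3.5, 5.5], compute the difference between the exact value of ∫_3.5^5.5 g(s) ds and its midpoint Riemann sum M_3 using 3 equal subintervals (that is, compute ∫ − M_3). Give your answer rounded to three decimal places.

Exact integral: ∫_3.5^5.5 g(s) ds ≈ 88.16667.
M_3 ≈ 88.09259.
Error ≈ 88.16667 − 88.09259 ≈ 0.074.

0.074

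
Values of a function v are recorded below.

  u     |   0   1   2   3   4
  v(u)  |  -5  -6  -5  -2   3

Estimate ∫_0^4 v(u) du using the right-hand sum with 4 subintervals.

-10

Δu = 1.
Sum = 1·[(-6) + (-5) + (-2) + 3] = -10.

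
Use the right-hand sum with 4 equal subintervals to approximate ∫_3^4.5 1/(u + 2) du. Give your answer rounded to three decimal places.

Δu = (4.5 − 3)/4 = 0.375.
Right endpoints: 3.375, 3.75, 4.125, 4.5.
f(3.375) = 8/43, f(3.75) = 4/23, f(4.125) = 8/49, f(4.5) = 2/13.
Sum = Δu · [f(3.375) + f(3.75) + f(4.125) + f(4.5)].
Sum ≈ 0.254.

0.254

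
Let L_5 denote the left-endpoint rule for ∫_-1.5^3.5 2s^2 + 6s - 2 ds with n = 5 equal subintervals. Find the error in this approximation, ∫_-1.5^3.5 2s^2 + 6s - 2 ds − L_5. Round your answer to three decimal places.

Exact integral: ∫_-1.5^3.5 f(s) ds ≈ 50.83333.
L_5 = 27.5.
Error ≈ 50.83333 − 27.5 ≈ 23.333.

23.333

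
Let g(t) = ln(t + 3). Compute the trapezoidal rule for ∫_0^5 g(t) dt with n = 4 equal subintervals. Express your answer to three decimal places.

8.313

Δt = (5 − 0)/4 = 1.25.
g(0) ≈ 1.099, g(1.25) ≈ 1.447, g(2.5) ≈ 1.705, g(3.75) ≈ 1.910, g(5) ≈ 2.079.
T_4 = (Δt/2)·[g(t_0) + 2g(t_1) + 2g(t_2) + 2g(t_3) + g(t_4)].
Sum ≈ 8.313.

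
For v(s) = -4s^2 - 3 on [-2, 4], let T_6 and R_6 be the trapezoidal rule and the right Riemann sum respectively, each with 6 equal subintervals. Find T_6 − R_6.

T_6 = -118.
R_6 = -142.
T_6 − R_6 = 24.

24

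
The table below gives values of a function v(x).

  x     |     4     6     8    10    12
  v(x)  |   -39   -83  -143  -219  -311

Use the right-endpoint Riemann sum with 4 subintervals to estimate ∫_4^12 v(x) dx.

Δx = 2.
Sum = 2·[(-83) + (-143) + (-219) + (-311)] = -1512.

-1512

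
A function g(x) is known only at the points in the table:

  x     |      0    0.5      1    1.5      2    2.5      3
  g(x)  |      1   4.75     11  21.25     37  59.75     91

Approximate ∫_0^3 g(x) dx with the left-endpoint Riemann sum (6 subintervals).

Δx = 0.5.
Sum = 0.5·[1 + 4.75 + 11 + 21.25 + 37 + 59.75] = 67.375.

67.375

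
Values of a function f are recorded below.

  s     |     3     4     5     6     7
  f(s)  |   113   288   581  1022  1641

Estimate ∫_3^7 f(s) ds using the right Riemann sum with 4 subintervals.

Δs = 1.
Sum = 1·[288 + 581 + 1022 + 1641] = 3532.

3532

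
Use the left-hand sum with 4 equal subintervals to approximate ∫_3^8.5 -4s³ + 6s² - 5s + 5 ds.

-2832.02734375

Δs = (8.5 − 3)/4 = 1.375.
Left endpoints: 3, 4.375, 5.75, 7.125.
f(3) = -64, f(4.375) = -236.9921875, f(5.75) = -585.8125, f(7.125) = -1172.8515625.
Sum = Δs · [f(3) + f(4.375) + f(5.75) + f(7.125)].
Sum = -2832.02734375.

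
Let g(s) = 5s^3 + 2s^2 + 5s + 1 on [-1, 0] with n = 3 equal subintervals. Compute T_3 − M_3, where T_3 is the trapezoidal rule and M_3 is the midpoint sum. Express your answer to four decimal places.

-0.1528

T_3 ≈ -2.185185.
M_3 ≈ -2.032407.
T_3 − M_3 ≈ -0.1528.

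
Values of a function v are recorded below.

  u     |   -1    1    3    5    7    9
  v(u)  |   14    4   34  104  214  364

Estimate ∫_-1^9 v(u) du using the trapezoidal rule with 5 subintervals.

Δu = 2.
T_5 = (2/2)·[14 + 2·4 + 2·34 + 2·104 + 2·214 + 364] = 1090.

1090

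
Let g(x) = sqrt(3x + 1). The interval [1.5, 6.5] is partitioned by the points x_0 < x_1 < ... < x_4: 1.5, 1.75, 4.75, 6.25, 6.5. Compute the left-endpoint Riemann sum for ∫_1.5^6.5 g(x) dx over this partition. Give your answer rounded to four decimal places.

15.0550

Subinterval widths: 0.25, 3, 1.5, 0.25.
Left endpoints: 1.5, 1.75, 4.75, 6.25.
g(1.5) ≈ 2.3452, g(1.75) ≈ 2.5000, g(4.75) ≈ 3.9051, g(6.25) ≈ 4.4441.
Sum = Σ Δx_i · g(x_i).
Sum ≈ 15.0550.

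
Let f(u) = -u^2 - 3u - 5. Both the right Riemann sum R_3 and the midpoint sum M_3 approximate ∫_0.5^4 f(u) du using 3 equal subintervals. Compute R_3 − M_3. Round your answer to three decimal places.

-16.503

R_3 ≈ -78.52315.
M_3 ≈ -62.01968.
R_3 − M_3 ≈ -16.503.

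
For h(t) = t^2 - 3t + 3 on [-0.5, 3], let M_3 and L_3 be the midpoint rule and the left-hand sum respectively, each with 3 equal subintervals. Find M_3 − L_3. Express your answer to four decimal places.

M_3 ≈ 6.019676.
L_3 ≈ 8.231481.
M_3 − L_3 ≈ -2.2118.

-2.2118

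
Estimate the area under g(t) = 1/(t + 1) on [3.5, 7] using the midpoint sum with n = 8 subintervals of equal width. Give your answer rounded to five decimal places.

0.57510

Δt = (7 − 3.5)/8 = 0.4375.
Midpoints: 3.71875, 4.15625, 4.59375, 5.03125, 5.46875, 5.90625, 6.34375, 6.78125.
g(3.71875) = 32/151, g(4.15625) = 32/165, g(4.59375) = 32/179, g(5.03125) = 32/193, g(5.46875) = 32/207, g(5.90625) = 32/221, g(6.34375) = 32/235, g(6.78125) = 32/249.
Sum = Δt · [g(3.71875) + g(4.15625) + g(4.59375) + ...].
Sum ≈ 0.57510.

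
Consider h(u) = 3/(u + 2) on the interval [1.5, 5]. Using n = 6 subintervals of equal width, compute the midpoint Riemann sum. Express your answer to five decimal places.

2.07685

Δu = (5 − 1.5)/6 = 7/12.
Midpoints: 43/24, 2.375, 71/24, 85/24, 4.125, 113/24.
h(43/24) = 72/91, h(2.375) = 24/35, h(71/24) = 72/119, h(85/24) = 72/133, h(4.125) = 24/49, h(113/24) = 72/161.
Sum = Δu · [h(43/24) + h(2.375) + h(71/24) + ...].
Sum ≈ 2.07685.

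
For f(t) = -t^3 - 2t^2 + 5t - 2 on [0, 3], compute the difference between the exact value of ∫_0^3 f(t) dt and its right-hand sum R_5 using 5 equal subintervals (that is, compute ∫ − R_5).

10.17

Exact integral: ∫_0^3 f(t) dt = -21.75.
R_5 = -31.92.
Error = -21.75 − (-31.92) = 10.17.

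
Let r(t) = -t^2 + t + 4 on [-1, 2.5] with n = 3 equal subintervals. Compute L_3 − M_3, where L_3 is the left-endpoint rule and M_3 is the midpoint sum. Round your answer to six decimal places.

L_3 ≈ 11.31018519.
M_3 ≈ 11.48032407.
L_3 − M_3 ≈ -0.170139.

-0.170139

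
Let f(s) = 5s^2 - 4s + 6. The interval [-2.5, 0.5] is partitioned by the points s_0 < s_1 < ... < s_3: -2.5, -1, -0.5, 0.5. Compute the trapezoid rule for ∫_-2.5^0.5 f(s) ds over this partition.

60

Subinterval widths: 1.5, 0.5, 1.
f(-2.5) = 47.25, f(-1) = 15, f(-0.5) = 9.25, f(0.5) = 5.25.
On each subinterval the trapezoid contributes (Δs_i/2)·[f(s_{i-1}) + f(s_i)].
Sum = 60.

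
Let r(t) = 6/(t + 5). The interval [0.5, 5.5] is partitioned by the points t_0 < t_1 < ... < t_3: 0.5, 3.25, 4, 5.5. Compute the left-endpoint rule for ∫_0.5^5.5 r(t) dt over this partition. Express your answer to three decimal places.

4.545

Subinterval widths: 2.75, 0.75, 1.5.
Left endpoints: 0.5, 3.25, 4.
r(0.5) = 12/11, r(3.25) = 8/11, r(4) = 2/3.
Sum = Σ Δt_i · r(t_i).
Sum ≈ 4.545.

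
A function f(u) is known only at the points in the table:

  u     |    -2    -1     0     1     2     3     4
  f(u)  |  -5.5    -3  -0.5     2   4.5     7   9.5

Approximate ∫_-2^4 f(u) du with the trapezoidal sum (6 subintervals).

12

Δu = 1.
T_6 = (1/2)·[(-5.5) + 2·(-3) + 2·(-0.5) + 2·2 + 2·4.5 + 2·7 + 9.5] = 12.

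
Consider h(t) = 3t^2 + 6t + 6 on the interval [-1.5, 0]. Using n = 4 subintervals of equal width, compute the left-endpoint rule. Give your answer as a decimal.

5.30859375

Δt = (0 − (-1.5))/4 = 0.375.
Left endpoints: -1.5, -1.125, -0.75, -0.375.
h(-1.5) = 3.75, h(-1.125) = 3.046875, h(-0.75) = 3.1875, h(-0.375) = 4.171875.
Sum = Δt · [h(-1.5) + h(-1.125) + h(-0.75) + h(-0.375)].
Sum = 5.30859375.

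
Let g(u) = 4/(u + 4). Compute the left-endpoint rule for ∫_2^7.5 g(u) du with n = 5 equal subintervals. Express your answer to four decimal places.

Δu = (7.5 − 2)/5 = 1.1.
Left endpoints: 2, 3.1, 4.2, 5.3, 6.4.
g(2) = 2/3, g(3.1) = 40/71, g(4.2) = 20/41, g(5.3) = 40/93, g(6.4) = 5/13.
Sum = Δu · [g(2) + g(3.1) + g(4.2) + g(5.3) + g(6.4)].
Sum ≈ 2.7858.

2.7858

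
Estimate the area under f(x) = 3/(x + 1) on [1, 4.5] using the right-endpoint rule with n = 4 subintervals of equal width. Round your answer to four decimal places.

2.6579

Δx = (4.5 − 1)/4 = 0.875.
Right endpoints: 1.875, 2.75, 3.625, 4.5.
f(1.875) = 24/23, f(2.75) = 0.8, f(3.625) = 24/37, f(4.5) = 6/11.
Sum = Δx · [f(1.875) + f(2.75) + f(3.625) + f(4.5)].
Sum ≈ 2.6579.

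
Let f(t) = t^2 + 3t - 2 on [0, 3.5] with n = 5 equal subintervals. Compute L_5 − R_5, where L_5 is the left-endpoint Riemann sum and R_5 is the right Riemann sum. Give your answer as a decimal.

-15.925

L_5 = 17.99.
R_5 = 33.915.
L_5 − R_5 = -15.925.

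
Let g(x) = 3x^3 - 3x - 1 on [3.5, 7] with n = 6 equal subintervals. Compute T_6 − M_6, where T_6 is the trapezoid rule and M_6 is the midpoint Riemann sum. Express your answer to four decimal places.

T_6 = 1638.95703125.
M_6 ≈ 1624.888672.
T_6 − M_6 ≈ 14.0684.

14.0684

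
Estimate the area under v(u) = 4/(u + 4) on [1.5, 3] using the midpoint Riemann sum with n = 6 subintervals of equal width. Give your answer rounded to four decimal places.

0.9645

Δu = (3 − 1.5)/6 = 0.25.
Midpoints: 1.625, 1.875, 2.125, 2.375, 2.625, 2.875.
v(1.625) = 32/45, v(1.875) = 32/47, v(2.125) = 32/49, v(2.375) = 32/51, v(2.625) = 32/53, v(2.875) = 32/55.
Sum = Δu · [v(1.625) + v(1.875) + v(2.125) + ...].
Sum ≈ 0.9645.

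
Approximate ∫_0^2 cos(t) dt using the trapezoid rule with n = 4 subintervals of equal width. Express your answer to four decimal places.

Δt = (2 − 0)/4 = 0.5.
f(0) ≈ 1.0000, f(0.5) ≈ 0.8776, f(1) ≈ 0.5403, f(1.5) ≈ 0.0707, f(2) ≈ -0.4161.
T_4 = (Δt/2)·[f(t_0) + 2f(t_1) + 2f(t_2) + 2f(t_3) + f(t_4)].
Sum ≈ 0.8903.

0.8903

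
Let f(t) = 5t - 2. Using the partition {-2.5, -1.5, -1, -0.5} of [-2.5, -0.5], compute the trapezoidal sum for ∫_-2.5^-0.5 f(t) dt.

Subinterval widths: 1, 0.5, 0.5.
f(-2.5) = -14.5, f(-1.5) = -9.5, f(-1) = -7, f(-0.5) = -4.5.
On each subinterval the trapezoid contributes (Δt_i/2)·[f(t_{i-1}) + f(t_i)].
Sum = -19.

-19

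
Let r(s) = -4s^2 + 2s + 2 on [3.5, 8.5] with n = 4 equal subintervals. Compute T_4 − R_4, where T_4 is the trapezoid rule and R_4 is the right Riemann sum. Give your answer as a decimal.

143.75

T_4 = -696.875.
R_4 = -840.625.
T_4 − R_4 = 143.75.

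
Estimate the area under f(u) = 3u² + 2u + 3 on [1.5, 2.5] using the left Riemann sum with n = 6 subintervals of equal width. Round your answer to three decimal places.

18.097

Δu = (2.5 − 1.5)/6 = 1/6.
Left endpoints: 1.5, 5/3, 11/6, 2, 13/6, 7/3.
f(1.5) = 12.75, f(5/3) = 44/3, f(11/6) = 16.75, f(2) = 19, f(13/6) = 257/12, f(7/3) = 24.
Sum = Δu · [f(1.5) + f(5/3) + f(11/6) + ...].
Sum ≈ 18.097.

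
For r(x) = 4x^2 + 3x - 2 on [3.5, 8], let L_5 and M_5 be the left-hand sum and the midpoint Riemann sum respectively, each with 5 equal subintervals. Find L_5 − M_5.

L_5 = 597.33.
M_5 = 692.91.
L_5 − M_5 = -95.58.

-95.58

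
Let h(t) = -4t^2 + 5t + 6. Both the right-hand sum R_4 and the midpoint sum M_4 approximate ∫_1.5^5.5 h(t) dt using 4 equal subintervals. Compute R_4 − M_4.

R_4 = -172.
M_4 = -122.
R_4 − M_4 = -50.

-50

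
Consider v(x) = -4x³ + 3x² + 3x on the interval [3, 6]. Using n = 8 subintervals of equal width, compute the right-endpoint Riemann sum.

Δx = (6 − 3)/8 = 0.375.
Right endpoints: 3.375, 3.75, 4.125, 4.5, 4.875, 5.25, 5.625, 6.
v(3.375) = -109.4765625, v(3.75) = -157.5, v(4.125) = -217.3359375, v(4.5) = -290.25, v(4.875) = -377.5078125, v(5.25) = -480.375, v(5.625) = -600.1171875, v(6) = -738.
Sum = Δx · [v(3.375) + v(3.75) + v(4.125) + ...].
Sum = -1113.9609375.

-1113.9609375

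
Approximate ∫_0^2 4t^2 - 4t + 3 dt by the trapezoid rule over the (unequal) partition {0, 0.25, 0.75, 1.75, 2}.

Subinterval widths: 0.25, 0.5, 1, 0.25.
f(0) = 3, f(0.25) = 2.25, f(0.75) = 2.25, f(1.75) = 8.25, f(2) = 11.
On each subinterval the trapezoid contributes (Δt_i/2)·[f(t_{i-1}) + f(t_i)].
Sum = 9.4375.

9.4375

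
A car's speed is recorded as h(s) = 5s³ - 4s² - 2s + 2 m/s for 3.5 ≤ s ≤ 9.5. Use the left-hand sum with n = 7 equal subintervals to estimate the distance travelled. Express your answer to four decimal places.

7303.9439

Δs = (9.5 − 3.5)/7 = 6/7.
Left endpoints: 3.5, 61/14, 73/14, 85/14, 97/14, 109/14, 121/14.
h(3.5) = 160.375, h(61/14) = 908105/2744, h(73/14) = 1623533/2744, h(85/14) = 2638193/2744, h(97/14) = 4003925/2744, h(109/14) = 5772569/2744, h(121/14) = 7995965/2744.
Sum = Δs · [h(3.5) + h(61/14) + h(73/14) + ...].
Sum ≈ 7303.9439.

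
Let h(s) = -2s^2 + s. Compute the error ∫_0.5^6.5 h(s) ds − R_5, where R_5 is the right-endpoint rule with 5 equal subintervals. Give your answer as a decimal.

49.68

Exact integral: ∫_0.5^6.5 h(s) ds = -162.
R_5 = -211.68.
Error = -162 − (-211.68) = 49.68.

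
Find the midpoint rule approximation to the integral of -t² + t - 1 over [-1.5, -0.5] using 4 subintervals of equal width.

Δt = (-0.5 − (-1.5))/4 = 0.25.
Midpoints: -1.375, -1.125, -0.875, -0.625.
f(-1.375) = -4.265625, f(-1.125) = -3.390625, f(-0.875) = -2.640625, f(-0.625) = -2.015625.
Sum = Δt · [f(-1.375) + f(-1.125) + f(-0.875) + f(-0.625)].
Sum = -3.078125.

-3.078125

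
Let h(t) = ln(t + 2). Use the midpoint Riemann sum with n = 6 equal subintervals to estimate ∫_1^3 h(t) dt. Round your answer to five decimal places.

Δt = (3 − 1)/6 = 1/3.
Midpoints: 7/6, 1.5, 11/6, 13/6, 2.5, 17/6.
h(7/6) ≈ 1.15268, h(1.5) ≈ 1.25276, h(11/6) ≈ 1.34373, h(13/6) ≈ 1.42712, h(2.5) ≈ 1.50408, h(17/6) ≈ 1.57554.
Sum = Δt · [h(7/6) + h(1.5) + h(11/6) + ...].
Sum ≈ 2.75197.

2.75197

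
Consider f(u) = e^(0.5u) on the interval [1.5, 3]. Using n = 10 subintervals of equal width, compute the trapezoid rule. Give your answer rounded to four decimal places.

Δu = (3 − 1.5)/10 = 0.15.
f(1.5) ≈ 2.1170, f(1.65) ≈ 2.2819, f(1.8) ≈ 2.4596, f(1.95) ≈ 2.6512, f(2.1) ≈ 2.8577, f(2.25) ≈ 3.0802, f(2.4) ≈ 3.3201, f(2.55) ≈ 3.5787, f(2.7) ≈ 3.8574, f(2.85) ≈ 4.1579, f(3) ≈ 4.4817.
T_10 = (Δu/2)·[f(u_0) + 2f(u_1) + ... + 2f(u_{9}) + f(u_10)].
Sum ≈ 4.7316.

4.7316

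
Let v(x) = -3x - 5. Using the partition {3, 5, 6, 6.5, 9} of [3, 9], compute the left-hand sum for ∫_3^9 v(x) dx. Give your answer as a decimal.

Subinterval widths: 2, 1, 0.5, 2.5.
Left endpoints: 3, 5, 6, 6.5.
v(3) = -14, v(5) = -20, v(6) = -23, v(6.5) = -24.5.
Sum = Σ Δx_i · v(x_i).
Sum = -120.75.

-120.75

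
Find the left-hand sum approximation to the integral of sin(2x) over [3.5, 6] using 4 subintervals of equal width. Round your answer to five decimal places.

Δx = (6 − 3.5)/4 = 0.625.
Left endpoints: 3.5, 4.125, 4.75, 5.375.
f(3.5) ≈ 0.65699, f(4.125) ≈ 0.92260, f(4.75) ≈ -0.07515, f(5.375) ≈ -0.97000.
Sum = Δx · [f(3.5) + f(4.125) + f(4.75) + f(5.375)].
Sum ≈ 0.33403.

0.33403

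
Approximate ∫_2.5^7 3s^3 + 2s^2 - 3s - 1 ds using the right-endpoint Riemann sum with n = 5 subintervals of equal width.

2422.62

Δs = (7 − 2.5)/5 = 0.9.
Right endpoints: 3.4, 4.3, 5.2, 6.1, 7.
f(3.4) = 129.832, f(4.3) = 261.601, f(5.2) = 459.304, f(6.1) = 736.063, f(7) = 1105.
Sum = Δs · [f(3.4) + f(4.3) + f(5.2) + f(6.1) + f(7)].
Sum = 2422.62.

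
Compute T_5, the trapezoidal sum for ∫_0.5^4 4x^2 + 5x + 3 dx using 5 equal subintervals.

136.185

Δx = (4 − 0.5)/5 = 0.7.
f(0.5) = 6.5, f(1.2) = 14.76, f(1.9) = 26.94, f(2.6) = 43.04, f(3.3) = 63.06, f(4) = 87.
T_5 = (Δx/2)·[f(x_0) + 2f(x_1) + ... + 2f(x_{4}) + f(x_5)].
Sum = 136.185.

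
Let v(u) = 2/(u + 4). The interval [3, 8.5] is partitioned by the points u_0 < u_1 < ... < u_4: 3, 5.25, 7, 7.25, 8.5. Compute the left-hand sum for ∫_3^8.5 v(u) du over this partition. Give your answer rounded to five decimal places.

Subinterval widths: 2.25, 1.75, 0.25, 1.25.
Left endpoints: 3, 5.25, 7, 7.25.
v(3) = 2/7, v(5.25) = 8/37, v(7) = 2/11, v(7.25) = 8/45.
Sum = Σ Δu_i · v(u_i).
Sum ≈ 1.28891.

1.28891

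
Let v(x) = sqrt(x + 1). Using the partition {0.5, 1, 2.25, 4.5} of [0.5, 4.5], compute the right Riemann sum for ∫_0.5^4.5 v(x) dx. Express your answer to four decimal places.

Subinterval widths: 0.5, 1.25, 2.25.
Right endpoints: 1, 2.25, 4.5.
v(1) ≈ 1.4142, v(2.25) ≈ 1.8028, v(4.5) ≈ 2.3452.
Sum = Σ Δx_i · v(x_i).
Sum ≈ 8.2373.

8.2373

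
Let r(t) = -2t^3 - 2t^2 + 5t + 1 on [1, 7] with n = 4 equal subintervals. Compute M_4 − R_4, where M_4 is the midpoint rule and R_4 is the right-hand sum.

M_4 = -1272.75.
R_4 = -1923.
M_4 − R_4 = 650.25.

650.25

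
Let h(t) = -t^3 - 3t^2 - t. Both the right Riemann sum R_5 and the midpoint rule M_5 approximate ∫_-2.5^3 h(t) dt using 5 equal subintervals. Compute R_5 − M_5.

-37.2453125

R_5 = -89.65.
M_5 = -52.4046875.
R_5 − M_5 = -37.2453125.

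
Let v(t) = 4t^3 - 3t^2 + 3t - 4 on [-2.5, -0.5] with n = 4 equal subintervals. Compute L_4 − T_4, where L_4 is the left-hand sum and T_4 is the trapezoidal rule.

L_4 = -94.75.
T_4 = -73.25.
L_4 − T_4 = -21.5.

-21.5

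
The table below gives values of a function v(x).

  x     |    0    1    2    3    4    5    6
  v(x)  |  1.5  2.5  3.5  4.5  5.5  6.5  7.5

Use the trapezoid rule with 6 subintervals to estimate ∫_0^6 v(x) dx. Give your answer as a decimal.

27

Δx = 1.
T_6 = (1/2)·[1.5 + 2·2.5 + 2·3.5 + 2·4.5 + 2·5.5 + 2·6.5 + 7.5] = 27.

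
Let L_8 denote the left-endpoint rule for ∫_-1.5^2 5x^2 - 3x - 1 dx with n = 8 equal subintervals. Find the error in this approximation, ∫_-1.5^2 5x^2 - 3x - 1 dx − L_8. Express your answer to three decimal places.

Exact integral: ∫_-1.5^2 f(x) dx ≈ 12.83333.
L_8 ≈ 13.77441.
Error ≈ 12.83333 − 13.77441 ≈ -0.941.

-0.941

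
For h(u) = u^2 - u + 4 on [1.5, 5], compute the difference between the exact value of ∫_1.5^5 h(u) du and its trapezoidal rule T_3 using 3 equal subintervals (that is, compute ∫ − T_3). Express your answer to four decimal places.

-0.7940

Exact integral: ∫_1.5^5 h(u) du ≈ 43.166667.
T_3 ≈ 43.960648.
Error ≈ 43.166667 − 43.960648 ≈ -0.7940.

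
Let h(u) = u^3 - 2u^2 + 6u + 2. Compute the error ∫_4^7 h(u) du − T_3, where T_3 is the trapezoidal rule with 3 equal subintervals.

Exact integral: ∫_4^7 h(u) du = 455.25.
T_3 = 462.5.
Error = 455.25 − 462.5 = -7.25.

-7.25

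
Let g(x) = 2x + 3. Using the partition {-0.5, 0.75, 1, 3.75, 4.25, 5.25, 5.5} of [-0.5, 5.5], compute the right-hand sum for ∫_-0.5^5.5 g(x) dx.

58.5

Subinterval widths: 1.25, 0.25, 2.75, 0.5, 1, 0.25.
Right endpoints: 0.75, 1, 3.75, 4.25, 5.25, 5.5.
g(0.75) = 4.5, g(1) = 5, g(3.75) = 10.5, g(4.25) = 11.5, g(5.25) = 13.5, g(5.5) = 14.
Sum = Σ Δx_i · g(x_i).
Sum = 58.5.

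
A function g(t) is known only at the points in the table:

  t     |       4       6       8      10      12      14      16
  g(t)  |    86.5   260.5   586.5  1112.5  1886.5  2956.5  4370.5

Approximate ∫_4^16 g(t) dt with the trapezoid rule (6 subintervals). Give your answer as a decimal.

18062

Δt = 2.
T_6 = (2/2)·[86.5 + 2·260.5 + 2·586.5 + 2·1112.5 + 2·1886.5 + 2·2956.5 + 4370.5] = 18062.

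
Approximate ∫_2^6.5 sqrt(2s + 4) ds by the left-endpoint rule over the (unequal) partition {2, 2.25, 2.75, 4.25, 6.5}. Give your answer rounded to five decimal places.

Subinterval widths: 0.25, 0.5, 1.5, 2.25.
Left endpoints: 2, 2.25, 2.75, 4.25.
f(2) ≈ 2.82843, f(2.25) ≈ 2.91548, f(2.75) ≈ 3.08221, f(4.25) ≈ 3.53553.
Sum = Σ Δs_i · f(s_i).
Sum ≈ 14.74311.

14.74311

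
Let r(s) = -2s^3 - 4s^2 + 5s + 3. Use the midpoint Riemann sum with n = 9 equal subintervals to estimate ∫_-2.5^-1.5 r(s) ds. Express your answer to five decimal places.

Δs = (-1.5 − (-2.5))/9 = 1/9.
Midpoints: -22/9, -7/3, -20/9, -19/9, -2, -17/9, -16/9, -5/3, -14/9.
r(-22/9) = -2851/729, r(-7/3) = -136/27, r(-20/9) = -4313/729, r(-19/9) = -4786/729, r(-2) = -7, r(-17/9) = -5276/729, r(-16/9) = -5317/729, r(-5/3) = -194/27, r(-14/9) = -5051/729.
Sum = Δs · [r(-22/9) + r(-7/3) + r(-20/9) + ...].
Sum ≈ -6.34156.

-6.34156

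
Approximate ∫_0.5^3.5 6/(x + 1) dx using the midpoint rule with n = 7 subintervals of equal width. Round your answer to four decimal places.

Δx = (3.5 − 0.5)/7 = 3/7.
Midpoints: 5/7, 8/7, 11/7, 2, 17/7, 20/7, 23/7.
f(5/7) = 3.5, f(8/7) = 2.8, f(11/7) = 7/3, f(2) = 2, f(17/7) = 1.75, f(20/7) = 14/9, f(23/7) = 1.4.
Sum = Δx · [f(5/7) + f(8/7) + f(11/7) + ...].
Sum ≈ 6.5738.

6.5738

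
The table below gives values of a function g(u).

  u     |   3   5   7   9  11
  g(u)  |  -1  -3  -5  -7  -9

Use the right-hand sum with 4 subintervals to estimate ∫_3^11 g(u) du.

-48

Δu = 2.
Sum = 2·[(-3) + (-5) + (-7) + (-9)] = -48.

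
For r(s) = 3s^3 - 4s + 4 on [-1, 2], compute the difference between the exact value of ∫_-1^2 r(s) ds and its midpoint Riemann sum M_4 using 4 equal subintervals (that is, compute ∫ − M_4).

0.6328125

Exact integral: ∫_-1^2 r(s) ds = 17.25.
M_4 = 16.6171875.
Error = 17.25 − 16.6171875 = 0.6328125.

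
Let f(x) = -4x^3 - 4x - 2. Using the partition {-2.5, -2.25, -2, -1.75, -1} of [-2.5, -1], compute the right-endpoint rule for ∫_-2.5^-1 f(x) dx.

33.75

Subinterval widths: 0.25, 0.25, 0.25, 0.75.
Right endpoints: -2.25, -2, -1.75, -1.
f(-2.25) = 52.5625, f(-2) = 38, f(-1.75) = 26.4375, f(-1) = 6.
Sum = Σ Δx_i · f(x_i).
Sum = 33.75.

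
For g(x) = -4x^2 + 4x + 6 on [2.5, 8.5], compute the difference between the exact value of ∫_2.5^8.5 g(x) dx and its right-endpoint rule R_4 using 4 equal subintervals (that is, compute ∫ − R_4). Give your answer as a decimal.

189

Exact integral: ∫_2.5^8.5 g(x) dx = -630.
R_4 = -819.
Error = -630 − (-819) = 189.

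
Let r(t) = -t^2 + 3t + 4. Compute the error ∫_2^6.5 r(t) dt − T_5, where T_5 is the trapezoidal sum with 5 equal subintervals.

0.6075

Exact integral: ∫_2^6.5 r(t) dt = -13.5.
T_5 = -14.1075.
Error = -13.5 − (-14.1075) = 0.6075.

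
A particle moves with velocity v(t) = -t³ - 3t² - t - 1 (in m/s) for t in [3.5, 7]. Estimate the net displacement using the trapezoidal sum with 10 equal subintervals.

-886.07421875

Δt = (7 − 3.5)/10 = 0.35.
v(3.5) = -84.125, v(3.85) = -106.384125, v(4.2) = -132.208, v(4.55) = -161.853875, v(4.9) = -195.579, v(5.25) = -233.640625, v(5.6) = -276.296, v(5.95) = -323.802375, v(6.3) = -376.417, v(6.65) = -434.397125, v(7) = -498.
T_10 = (Δt/2)·[v(t_0) + 2v(t_1) + ... + 2v(t_{9}) + v(t_10)].
Sum = -886.07421875.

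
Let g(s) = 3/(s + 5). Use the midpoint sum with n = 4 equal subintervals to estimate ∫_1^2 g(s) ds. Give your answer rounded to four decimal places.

0.4624

Δs = (2 − 1)/4 = 0.25.
Midpoints: 1.125, 1.375, 1.625, 1.875.
g(1.125) = 24/49, g(1.375) = 8/17, g(1.625) = 24/53, g(1.875) = 24/55.
Sum = Δs · [g(1.125) + g(1.375) + g(1.625) + g(1.875)].
Sum ≈ 0.4624.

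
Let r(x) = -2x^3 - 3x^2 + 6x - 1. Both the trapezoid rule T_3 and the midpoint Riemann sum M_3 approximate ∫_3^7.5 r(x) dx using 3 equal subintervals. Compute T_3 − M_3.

-87.328125

T_3 = -1857.375.
M_3 = -1770.046875.
T_3 − M_3 = -87.328125.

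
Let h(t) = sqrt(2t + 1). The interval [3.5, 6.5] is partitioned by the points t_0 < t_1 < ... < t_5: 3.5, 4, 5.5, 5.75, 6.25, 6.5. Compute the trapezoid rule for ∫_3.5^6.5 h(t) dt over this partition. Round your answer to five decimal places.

Subinterval widths: 0.5, 1.5, 0.25, 0.5, 0.25.
h(3.5) ≈ 2.82843, h(4) ≈ 3.00000, h(5.5) ≈ 3.46410, h(5.75) ≈ 3.53553, h(6.25) ≈ 3.67423, h(6.5) ≈ 3.74166.
On each subinterval the trapezoid contributes (Δt_i/2)·[h(t_{i-1}) + h(t_i)].
Sum ≈ 9.90957.

9.90957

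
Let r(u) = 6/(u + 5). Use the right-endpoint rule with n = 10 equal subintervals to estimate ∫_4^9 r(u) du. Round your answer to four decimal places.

Δu = (9 − 4)/10 = 0.5.
Right endpoints: 4.5, 5, 5.5, 6, 6.5, 7, 7.5, 8, 8.5, 9.
r(4.5) = 12/19, r(5) = 0.6, r(5.5) = 4/7, r(6) = 6/11, r(6.5) = 12/23, r(7) = 0.5, r(7.5) = 0.48, r(8) = 6/13, r(8.5) = 4/9, r(9) = 3/7.
Sum = Δu · [r(4.5) + r(5) + r(5.5) + ...].
Sum ≈ 2.5924.

2.5924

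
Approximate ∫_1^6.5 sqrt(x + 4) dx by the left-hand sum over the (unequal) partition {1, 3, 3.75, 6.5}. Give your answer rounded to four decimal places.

14.1121

Subinterval widths: 2, 0.75, 2.75.
Left endpoints: 1, 3, 3.75.
f(1) ≈ 2.2361, f(3) ≈ 2.6458, f(3.75) ≈ 2.7839.
Sum = Σ Δx_i · f(x_i).
Sum ≈ 14.1121.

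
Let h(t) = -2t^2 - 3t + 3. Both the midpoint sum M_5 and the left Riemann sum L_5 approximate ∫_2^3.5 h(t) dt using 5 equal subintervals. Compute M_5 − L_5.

M_5 = -31.1025.
L_5 = -28.02.
M_5 − L_5 = -3.0825.

-3.0825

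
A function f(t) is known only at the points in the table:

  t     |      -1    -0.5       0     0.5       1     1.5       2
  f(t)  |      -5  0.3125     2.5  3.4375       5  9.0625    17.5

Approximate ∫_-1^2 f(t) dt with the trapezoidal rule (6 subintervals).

13.28125

Δt = 0.5.
T_6 = (0.5/2)·[(-5) + 2·0.3125 + 2·2.5 + 2·3.4375 + 2·5 + 2·9.0625 + 17.5] = 13.28125.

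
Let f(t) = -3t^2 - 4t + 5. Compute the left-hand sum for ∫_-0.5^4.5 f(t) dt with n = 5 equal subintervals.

Δt = (4.5 − (-0.5))/5 = 1.
Left endpoints: -0.5, 0.5, 1.5, 2.5, 3.5.
f(-0.5) = 6.25, f(0.5) = 2.25, f(1.5) = -7.75, f(2.5) = -23.75, f(3.5) = -45.75.
Sum = Δt · [f(-0.5) + f(0.5) + f(1.5) + f(2.5) + f(3.5)].
Sum = -68.75.

-68.75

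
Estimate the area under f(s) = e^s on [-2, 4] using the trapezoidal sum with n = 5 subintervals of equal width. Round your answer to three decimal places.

60.847

Δs = (4 − (-2))/5 = 1.2.
f(-2) ≈ 0.135, f(-0.8) ≈ 0.449, f(0.4) ≈ 1.492, f(1.6) ≈ 4.953, f(2.8) ≈ 16.445, f(4) ≈ 54.598.
T_5 = (Δs/2)·[f(s_0) + 2f(s_1) + ... + 2f(s_{4}) + f(s_5)].
Sum ≈ 60.847.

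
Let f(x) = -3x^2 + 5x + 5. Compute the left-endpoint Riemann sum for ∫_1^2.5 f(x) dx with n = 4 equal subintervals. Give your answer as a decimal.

Δx = (2.5 − 1)/4 = 0.375.
Left endpoints: 1, 1.375, 1.75, 2.125.
f(1) = 7, f(1.375) = 6.203125, f(1.75) = 4.5625, f(2.125) = 2.078125.
Sum = Δx · [f(1) + f(1.375) + f(1.75) + f(2.125)].
Sum = 7.44140625.

7.44140625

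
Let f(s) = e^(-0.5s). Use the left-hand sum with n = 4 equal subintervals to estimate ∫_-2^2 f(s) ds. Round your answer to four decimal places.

5.9735

Δs = (2 − (-2))/4 = 1.
Left endpoints: -2, -1, 0, 1.
f(-2) ≈ 2.7183, f(-1) ≈ 1.6487, f(0) ≈ 1.0000, f(1) ≈ 0.6065.
Sum = Δs · [f(-2) + f(-1) + f(0) + f(1)].
Sum ≈ 5.9735.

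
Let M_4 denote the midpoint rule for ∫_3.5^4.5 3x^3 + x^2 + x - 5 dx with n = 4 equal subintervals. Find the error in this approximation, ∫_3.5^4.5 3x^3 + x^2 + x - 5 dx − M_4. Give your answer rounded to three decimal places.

Exact integral: ∫_3.5^4.5 f(x) dx ≈ 210.08333.
M_4 = 209.890625.
Error ≈ 210.08333 − 209.890625 ≈ 0.193.

0.193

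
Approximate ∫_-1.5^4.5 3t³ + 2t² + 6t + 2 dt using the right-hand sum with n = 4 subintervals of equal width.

734.25

Δt = (4.5 − (-1.5))/4 = 1.5.
Right endpoints: 0, 1.5, 3, 4.5.
f(0) = 2, f(1.5) = 25.625, f(3) = 119, f(4.5) = 342.875.
Sum = Δt · [f(0) + f(1.5) + f(3) + f(4.5)].
Sum = 734.25.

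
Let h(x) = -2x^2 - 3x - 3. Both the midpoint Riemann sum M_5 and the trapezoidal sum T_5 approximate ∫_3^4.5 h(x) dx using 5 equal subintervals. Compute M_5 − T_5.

0.0675

M_5 = -64.1025.
T_5 = -64.17.
M_5 − T_5 = 0.0675.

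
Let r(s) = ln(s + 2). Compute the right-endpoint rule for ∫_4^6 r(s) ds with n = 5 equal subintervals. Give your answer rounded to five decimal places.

3.94196

Δs = (6 − 4)/5 = 0.4.
Right endpoints: 4.4, 4.8, 5.2, 5.6, 6.
r(4.4) ≈ 1.85630, r(4.8) ≈ 1.91692, r(5.2) ≈ 1.97408, r(5.6) ≈ 2.02815, r(6) ≈ 2.07944.
Sum = Δs · [r(4.4) + r(4.8) + r(5.2) + r(5.6) + r(6)].
Sum ≈ 3.94196.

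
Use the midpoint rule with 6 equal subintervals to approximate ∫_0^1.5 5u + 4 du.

11.625

Δu = (1.5 − 0)/6 = 0.25.
Midpoints: 0.125, 0.375, 0.625, 0.875, 1.125, 1.375.
f(0.125) = 4.625, f(0.375) = 5.875, f(0.625) = 7.125, f(0.875) = 8.375, f(1.125) = 9.625, f(1.375) = 10.875.
Sum = Δu · [f(0.125) + f(0.375) + f(0.625) + ...].
Sum = 11.625.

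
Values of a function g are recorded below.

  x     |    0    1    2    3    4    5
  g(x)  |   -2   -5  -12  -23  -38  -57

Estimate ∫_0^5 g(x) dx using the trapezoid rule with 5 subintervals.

-107.5

Δx = 1.
T_5 = (1/2)·[(-2) + 2·(-5) + 2·(-12) + 2·(-23) + 2·(-38) + (-57)] = -107.5.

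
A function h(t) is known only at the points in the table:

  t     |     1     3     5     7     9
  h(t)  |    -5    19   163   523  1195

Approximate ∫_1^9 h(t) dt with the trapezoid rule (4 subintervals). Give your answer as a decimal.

Δt = 2.
T_4 = (2/2)·[(-5) + 2·19 + 2·163 + 2·523 + 1195] = 2600.

2600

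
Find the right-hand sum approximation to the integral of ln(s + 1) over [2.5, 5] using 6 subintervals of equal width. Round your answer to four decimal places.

3.9765

Δs = (5 − 2.5)/6 = 5/12.
Right endpoints: 35/12, 10/3, 3.75, 25/6, 55/12, 5.
f(35/12) ≈ 1.3652, f(10/3) ≈ 1.4663, f(3.75) ≈ 1.5581, f(25/6) ≈ 1.6422, f(55/12) ≈ 1.7198, f(5) ≈ 1.7918.
Sum = Δs · [f(35/12) + f(10/3) + f(3.75) + ...].
Sum ≈ 3.9765.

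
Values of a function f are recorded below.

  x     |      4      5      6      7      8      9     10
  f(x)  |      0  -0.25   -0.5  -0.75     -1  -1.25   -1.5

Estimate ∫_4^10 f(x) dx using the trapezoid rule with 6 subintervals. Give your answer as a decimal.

Δx = 1.
T_6 = (1/2)·[0 + 2·(-0.25) + 2·(-0.5) + 2·(-0.75) + 2·(-1) + 2·(-1.25) + (-1.5)] = -4.5.

-4.5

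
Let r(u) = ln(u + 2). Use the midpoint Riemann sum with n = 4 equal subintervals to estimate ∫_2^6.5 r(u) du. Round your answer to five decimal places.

8.15231

Δu = (6.5 − 2)/4 = 1.125.
Midpoints: 2.5625, 3.6875, 4.8125, 5.9375.
r(2.5625) ≈ 1.51787, r(3.6875) ≈ 1.73827, r(4.8125) ≈ 1.91876, r(5.9375) ≈ 2.07160.
Sum = Δu · [r(2.5625) + r(3.6875) + r(4.8125) + r(5.9375)].
Sum ≈ 8.15231.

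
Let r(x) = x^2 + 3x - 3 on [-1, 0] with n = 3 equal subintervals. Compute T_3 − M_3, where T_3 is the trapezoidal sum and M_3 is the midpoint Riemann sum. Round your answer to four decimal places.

0.0278

T_3 ≈ -4.148148.
M_3 ≈ -4.175926.
T_3 − M_3 ≈ 0.0278.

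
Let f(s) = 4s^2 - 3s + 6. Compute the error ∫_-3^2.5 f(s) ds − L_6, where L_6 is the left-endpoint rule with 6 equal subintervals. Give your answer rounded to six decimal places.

-15.685185

Exact integral: ∫_-3^2.5 f(s) ds ≈ 93.95833333.
L_6 ≈ 109.64351852.
Error ≈ 93.95833333 − 109.64351852 ≈ -15.685185.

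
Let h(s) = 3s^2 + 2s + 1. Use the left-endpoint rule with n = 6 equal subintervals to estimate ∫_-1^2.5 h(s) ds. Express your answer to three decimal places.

Δs = (2.5 − (-1))/6 = 7/12.
Left endpoints: -1, -5/12, 1/6, 0.75, 4/3, 23/12.
h(-1) = 2, h(-5/12) = 0.6875, h(1/6) = 17/12, h(0.75) = 4.1875, h(4/3) = 9, h(23/12) = 761/48.
Sum = Δs · [h(-1) + h(-5/12) + h(1/6) + ...].
Sum ≈ 19.335.

19.335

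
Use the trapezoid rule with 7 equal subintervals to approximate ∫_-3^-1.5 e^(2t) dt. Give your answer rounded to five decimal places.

0.02402

Δt = (-1.5 − (-3))/7 = 3/14.
f(-3) ≈ 0.00248, f(-39/14) ≈ 0.00381, f(-18/7) ≈ 0.00584, f(-33/14) ≈ 0.00897, f(-15/7) ≈ 0.01376, f(-27/14) ≈ 0.02113, f(-12/7) ≈ 0.03243, f(-1.5) ≈ 0.04979.
T_7 = (Δt/2)·[f(t_0) + 2f(t_1) + ... + 2f(t_{6}) + f(t_7)].
Sum ≈ 0.02402.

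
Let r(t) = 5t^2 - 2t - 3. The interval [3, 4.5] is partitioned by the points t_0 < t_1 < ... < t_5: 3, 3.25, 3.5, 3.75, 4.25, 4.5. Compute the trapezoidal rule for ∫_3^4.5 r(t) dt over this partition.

91.28125

Subinterval widths: 0.25, 0.25, 0.25, 0.5, 0.25.
r(3) = 36, r(3.25) = 43.3125, r(3.5) = 51.25, r(3.75) = 59.8125, r(4.25) = 78.8125, r(4.5) = 89.25.
On each subinterval the trapezoid contributes (Δt_i/2)·[r(t_{i-1}) + r(t_i)].
Sum = 91.28125.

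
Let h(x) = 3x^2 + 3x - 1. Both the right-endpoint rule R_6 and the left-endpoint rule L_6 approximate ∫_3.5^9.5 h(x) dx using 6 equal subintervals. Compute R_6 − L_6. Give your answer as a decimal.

252

R_6 = 1054.5.
L_6 = 802.5.
R_6 − L_6 = 252.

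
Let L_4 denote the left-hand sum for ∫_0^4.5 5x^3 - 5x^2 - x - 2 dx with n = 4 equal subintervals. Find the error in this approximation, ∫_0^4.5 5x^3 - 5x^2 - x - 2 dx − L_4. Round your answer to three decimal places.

169.515

Exact integral: ∫_0^4.5 f(x) dx = 341.578125.
L_4 ≈ 172.06348.
Error ≈ 341.578125 − 172.06348 ≈ 169.515.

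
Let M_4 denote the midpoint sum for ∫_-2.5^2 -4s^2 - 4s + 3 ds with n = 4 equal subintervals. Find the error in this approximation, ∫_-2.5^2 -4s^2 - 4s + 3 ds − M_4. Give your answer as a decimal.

Exact integral: ∫_-2.5^2 f(s) ds = -13.5.
M_4 = -11.6015625.
Error = -13.5 − (-11.6015625) = -1.8984375.

-1.8984375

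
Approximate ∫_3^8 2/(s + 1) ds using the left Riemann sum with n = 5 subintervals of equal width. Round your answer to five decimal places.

1.76905

Δs = (8 − 3)/5 = 1.
Left endpoints: 3, 4, 5, 6, 7.
f(3) = 0.5, f(4) = 0.4, f(5) = 1/3, f(6) = 2/7, f(7) = 0.25.
Sum = Δs · [f(3) + f(4) + f(5) + f(6) + f(7)].
Sum ≈ 1.76905.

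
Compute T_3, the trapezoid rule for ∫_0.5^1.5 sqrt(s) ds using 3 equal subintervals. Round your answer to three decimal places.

0.986

Δs = (1.5 − 0.5)/3 = 1/3.
f(0.5) ≈ 0.707, f(5/6) ≈ 0.913, f(7/6) ≈ 1.080, f(1.5) ≈ 1.225.
T_3 = (Δs/2)·[f(s_0) + 2f(s_1) + 2f(s_2) + f(s_3)].
Sum ≈ 0.986.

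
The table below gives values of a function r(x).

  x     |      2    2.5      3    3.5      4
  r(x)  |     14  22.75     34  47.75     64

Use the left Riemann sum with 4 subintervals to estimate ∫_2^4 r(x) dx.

Δx = 0.5.
Sum = 0.5·[14 + 22.75 + 34 + 47.75] = 59.25.

59.25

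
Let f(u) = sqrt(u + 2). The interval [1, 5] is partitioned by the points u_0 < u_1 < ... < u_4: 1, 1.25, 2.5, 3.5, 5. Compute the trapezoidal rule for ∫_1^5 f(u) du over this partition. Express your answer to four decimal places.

Subinterval widths: 0.25, 1.25, 1, 1.5.
f(1) ≈ 1.7321, f(1.25) ≈ 1.8028, f(2.5) ≈ 2.1213, f(3.5) ≈ 2.3452, f(5) ≈ 2.6458.
On each subinterval the trapezoid contributes (Δu_i/2)·[f(u_{i-1}) + f(u_i)].
Sum ≈ 8.8709.

8.8709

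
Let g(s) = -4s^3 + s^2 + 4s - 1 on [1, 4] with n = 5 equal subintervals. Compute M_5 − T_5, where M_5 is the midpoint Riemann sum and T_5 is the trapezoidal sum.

M_5 = -204.39.
T_5 = -212.22.
M_5 − T_5 = 7.83.

7.83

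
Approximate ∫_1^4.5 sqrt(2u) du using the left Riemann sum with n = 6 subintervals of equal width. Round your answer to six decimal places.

7.584149

Δu = (4.5 − 1)/6 = 7/12.
Left endpoints: 1, 19/12, 13/6, 2.75, 10/3, 47/12.
f(1) ≈ 1.414214, f(19/12) ≈ 1.779513, f(13/6) ≈ 2.081666, f(2.75) ≈ 2.345208, f(10/3) ≈ 2.581989, f(47/12) ≈ 2.798809.
Sum = Δu · [f(1) + f(19/12) + f(13/6) + ...].
Sum ≈ 7.584149.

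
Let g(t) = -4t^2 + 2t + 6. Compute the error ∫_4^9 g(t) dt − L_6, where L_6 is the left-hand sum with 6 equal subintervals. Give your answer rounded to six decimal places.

Exact integral: ∫_4^9 g(t) dt ≈ -791.66666667.
L_6 ≈ -689.81481481.
Error ≈ -791.66666667 − (-689.81481481) ≈ -101.851852.

-101.851852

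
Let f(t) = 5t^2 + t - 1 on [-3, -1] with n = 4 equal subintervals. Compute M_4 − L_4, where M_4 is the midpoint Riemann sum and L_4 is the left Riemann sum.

-10.125

M_4 = 37.125.
L_4 = 47.25.
M_4 − L_4 = -10.125.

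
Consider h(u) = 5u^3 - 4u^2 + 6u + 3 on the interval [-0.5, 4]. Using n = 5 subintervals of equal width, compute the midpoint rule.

288.4134375

Δu = (4 − (-0.5))/5 = 0.9.
Midpoints: -0.05, 0.85, 1.75, 2.65, 3.55.
h(-0.05) = 2.689375, h(0.85) = 8.280625, h(1.75) = 28.046875, h(2.65) = 83.858125, h(3.55) = 197.584375.
Sum = Δu · [h(-0.05) + h(0.85) + h(1.75) + h(2.65) + h(3.55)].
Sum = 288.4134375.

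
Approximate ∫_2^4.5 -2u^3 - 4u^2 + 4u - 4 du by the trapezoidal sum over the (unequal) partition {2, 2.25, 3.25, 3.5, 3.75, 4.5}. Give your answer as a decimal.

-290.9765625

Subinterval widths: 0.25, 1, 0.25, 0.25, 0.75.
f(2) = -28, f(2.25) = -38.03125, f(3.25) = -101.90625, f(3.5) = -124.75, f(3.75) = -150.71875, f(4.5) = -249.25.
On each subinterval the trapezoid contributes (Δu_i/2)·[f(u_{i-1}) + f(u_i)].
Sum = -290.9765625.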